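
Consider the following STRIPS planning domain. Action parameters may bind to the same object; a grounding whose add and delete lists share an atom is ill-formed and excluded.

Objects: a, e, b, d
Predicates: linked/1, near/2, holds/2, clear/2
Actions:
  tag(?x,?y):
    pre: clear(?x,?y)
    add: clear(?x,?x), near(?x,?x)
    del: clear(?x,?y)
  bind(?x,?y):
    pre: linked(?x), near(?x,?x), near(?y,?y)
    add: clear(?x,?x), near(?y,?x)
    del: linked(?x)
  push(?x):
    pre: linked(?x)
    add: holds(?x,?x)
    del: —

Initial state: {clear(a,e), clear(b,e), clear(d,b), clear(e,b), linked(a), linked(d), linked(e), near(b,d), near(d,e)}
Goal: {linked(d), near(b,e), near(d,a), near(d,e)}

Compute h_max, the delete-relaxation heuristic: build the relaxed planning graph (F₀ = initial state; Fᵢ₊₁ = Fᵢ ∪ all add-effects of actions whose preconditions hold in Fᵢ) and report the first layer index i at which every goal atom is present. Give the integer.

2

F0 = init (9 atoms)
F1 = F0 ∪ {clear(a,a), clear(b,b), clear(d,d), clear(e,e), holds(a,a), holds(d,d), holds(e,e), near(a,a), near(b,b), near(d,d), near(e,e)}  (20 atoms)
F2 = F1 ∪ {near(a,d), near(a,e), near(b,a), near(b,e), near(d,a), near(e,a), near(e,d)}  (27 atoms)
goal ⊆ F2  ⇒  h_max = 2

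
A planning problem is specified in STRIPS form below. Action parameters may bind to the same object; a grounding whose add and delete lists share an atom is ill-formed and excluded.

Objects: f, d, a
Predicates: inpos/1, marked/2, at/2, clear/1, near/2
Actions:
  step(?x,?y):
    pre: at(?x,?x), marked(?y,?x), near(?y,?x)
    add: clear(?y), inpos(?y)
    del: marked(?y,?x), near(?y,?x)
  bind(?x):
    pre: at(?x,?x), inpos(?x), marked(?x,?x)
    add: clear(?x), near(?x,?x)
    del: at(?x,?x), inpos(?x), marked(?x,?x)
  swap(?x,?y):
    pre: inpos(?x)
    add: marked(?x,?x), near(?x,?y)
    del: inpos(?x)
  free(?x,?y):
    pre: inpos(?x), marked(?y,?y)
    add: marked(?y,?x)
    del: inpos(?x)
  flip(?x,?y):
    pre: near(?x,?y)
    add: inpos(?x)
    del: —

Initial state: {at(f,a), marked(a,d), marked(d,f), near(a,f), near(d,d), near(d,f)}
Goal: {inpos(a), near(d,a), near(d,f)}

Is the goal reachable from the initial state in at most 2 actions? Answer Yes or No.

1. flip(d,f)  →  {at(f,a), inpos(d), marked(a,d), marked(d,f), near(a,f), near(d,d), near(d,f)}
2. swap(d,a)  →  {at(f,a), marked(a,d), marked(d,d), marked(d,f), near(a,f), near(d,a), near(d,d), near(d,f)}
3. flip(a,f)  →  {at(f,a), inpos(a), marked(a,d), marked(d,d), marked(d,f), near(a,f), near(d,a), near(d,d), near(d,f)}
optimal plan length = 3; 3 > 2

No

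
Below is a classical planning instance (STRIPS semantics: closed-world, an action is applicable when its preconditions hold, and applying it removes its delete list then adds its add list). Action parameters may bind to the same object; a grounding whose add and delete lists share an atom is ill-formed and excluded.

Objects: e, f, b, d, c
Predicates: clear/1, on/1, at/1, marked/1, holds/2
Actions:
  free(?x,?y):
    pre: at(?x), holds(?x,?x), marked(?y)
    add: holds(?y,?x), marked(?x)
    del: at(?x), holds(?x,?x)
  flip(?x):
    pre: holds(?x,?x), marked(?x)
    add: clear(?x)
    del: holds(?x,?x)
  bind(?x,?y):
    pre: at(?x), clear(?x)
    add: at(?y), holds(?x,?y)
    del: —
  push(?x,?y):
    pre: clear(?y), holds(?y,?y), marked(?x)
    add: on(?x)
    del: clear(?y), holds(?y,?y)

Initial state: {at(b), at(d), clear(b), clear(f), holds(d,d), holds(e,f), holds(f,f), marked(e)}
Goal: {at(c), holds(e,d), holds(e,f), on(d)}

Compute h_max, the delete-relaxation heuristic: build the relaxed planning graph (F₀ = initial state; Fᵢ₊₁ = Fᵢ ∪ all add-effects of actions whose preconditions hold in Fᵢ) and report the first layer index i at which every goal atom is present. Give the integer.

2

F0 = init (8 atoms)
F1 = F0 ∪ {at(c), at(e), at(f), holds(b,b), holds(b,c), holds(b,d), holds(b,e), holds(b,f), holds(e,d), marked(d), on(e)}  (19 atoms)
F2 = F1 ∪ {clear(d), holds(d,b), holds(d,f), holds(e,b), holds(f,b), holds(f,c), holds(f,d), holds(f,e), marked(b), marked(f), on(d)}  (30 atoms)
goal ⊆ F2  ⇒  h_max = 2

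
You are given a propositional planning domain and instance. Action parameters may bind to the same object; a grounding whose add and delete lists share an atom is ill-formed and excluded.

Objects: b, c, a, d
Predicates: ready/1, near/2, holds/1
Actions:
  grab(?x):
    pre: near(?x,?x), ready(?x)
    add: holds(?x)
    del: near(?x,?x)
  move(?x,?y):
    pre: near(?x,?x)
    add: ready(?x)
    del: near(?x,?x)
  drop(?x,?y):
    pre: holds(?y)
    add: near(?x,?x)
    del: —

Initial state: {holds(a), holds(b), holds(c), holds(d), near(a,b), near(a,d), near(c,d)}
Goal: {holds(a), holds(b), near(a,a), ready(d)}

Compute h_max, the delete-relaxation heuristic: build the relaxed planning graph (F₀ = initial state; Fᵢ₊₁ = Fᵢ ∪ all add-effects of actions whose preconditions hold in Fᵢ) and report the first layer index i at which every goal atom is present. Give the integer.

F0 = init (7 atoms)
F1 = F0 ∪ {near(a,a), near(b,b), near(c,c), near(d,d)}  (11 atoms)
F2 = F1 ∪ {ready(a), ready(b), ready(c), ready(d)}  (15 atoms)
goal ⊆ F2  ⇒  h_max = 2

2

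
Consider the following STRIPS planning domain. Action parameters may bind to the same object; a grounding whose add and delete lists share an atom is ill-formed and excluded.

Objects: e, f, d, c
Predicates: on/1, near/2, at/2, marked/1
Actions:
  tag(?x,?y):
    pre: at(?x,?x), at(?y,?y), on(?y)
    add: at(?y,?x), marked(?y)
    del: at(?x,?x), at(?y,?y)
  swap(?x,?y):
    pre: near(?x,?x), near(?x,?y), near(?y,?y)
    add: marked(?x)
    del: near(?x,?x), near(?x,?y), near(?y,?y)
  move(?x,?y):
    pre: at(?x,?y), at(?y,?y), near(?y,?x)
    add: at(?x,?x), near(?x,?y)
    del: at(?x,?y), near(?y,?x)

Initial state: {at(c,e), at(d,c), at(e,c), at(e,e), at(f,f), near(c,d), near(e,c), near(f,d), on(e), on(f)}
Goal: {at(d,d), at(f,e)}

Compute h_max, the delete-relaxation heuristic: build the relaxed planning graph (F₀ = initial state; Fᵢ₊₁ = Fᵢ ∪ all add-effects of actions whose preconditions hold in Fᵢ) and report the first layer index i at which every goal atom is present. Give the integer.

F0 = init (10 atoms)
F1 = F0 ∪ {at(c,c), at(e,f), at(f,e), marked(e), marked(f), near(c,e)}  (16 atoms)
F2 = F1 ∪ {at(d,d), at(f,c), near(d,c)}  (19 atoms)
goal ⊆ F2  ⇒  h_max = 2

2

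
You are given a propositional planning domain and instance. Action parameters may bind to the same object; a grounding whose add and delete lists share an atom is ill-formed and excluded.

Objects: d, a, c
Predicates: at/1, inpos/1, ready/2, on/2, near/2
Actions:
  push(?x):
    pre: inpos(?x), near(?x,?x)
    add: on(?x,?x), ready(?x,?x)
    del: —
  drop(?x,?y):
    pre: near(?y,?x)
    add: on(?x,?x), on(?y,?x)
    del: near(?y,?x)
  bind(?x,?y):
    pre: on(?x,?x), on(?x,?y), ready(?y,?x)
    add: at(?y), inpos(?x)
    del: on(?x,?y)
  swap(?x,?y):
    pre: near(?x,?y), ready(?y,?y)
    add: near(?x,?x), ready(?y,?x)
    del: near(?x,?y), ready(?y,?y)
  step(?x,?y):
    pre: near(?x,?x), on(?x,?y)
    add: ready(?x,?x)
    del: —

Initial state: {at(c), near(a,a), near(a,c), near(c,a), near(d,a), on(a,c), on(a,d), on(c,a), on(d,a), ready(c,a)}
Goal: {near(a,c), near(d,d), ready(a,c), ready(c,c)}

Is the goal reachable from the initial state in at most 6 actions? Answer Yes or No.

Yes

1. step(a,d)  →  {at(c), near(a,a), near(a,c), near(c,a), near(d,a), on(a,c), on(a,d), on(c,a), on(d,a), ready(a,a), ready(c,a)}
2. swap(d,a)  →  {at(c), near(a,a), near(a,c), near(c,a), near(d,d), on(a,c), on(a,d), on(c,a), on(d,a), ready(a,d), ready(c,a)}
3. step(a,d)  →  {at(c), near(a,a), near(a,c), near(c,a), near(d,d), on(a,c), on(a,d), on(c,a), on(d,a), ready(a,a), ready(a,d), ready(c,a)}
4. swap(c,a)  →  {at(c), near(a,a), near(a,c), near(c,c), near(d,d), on(a,c), on(a,d), on(c,a), on(d,a), ready(a,c), ready(a,d), ready(c,a)}
5. step(c,a)  →  {at(c), near(a,a), near(a,c), near(c,c), near(d,d), on(a,c), on(a,d), on(c,a), on(d,a), ready(a,c), ready(a,d), ready(c,a), ready(c,c)}
optimal plan length = 5; 5 ≤ 6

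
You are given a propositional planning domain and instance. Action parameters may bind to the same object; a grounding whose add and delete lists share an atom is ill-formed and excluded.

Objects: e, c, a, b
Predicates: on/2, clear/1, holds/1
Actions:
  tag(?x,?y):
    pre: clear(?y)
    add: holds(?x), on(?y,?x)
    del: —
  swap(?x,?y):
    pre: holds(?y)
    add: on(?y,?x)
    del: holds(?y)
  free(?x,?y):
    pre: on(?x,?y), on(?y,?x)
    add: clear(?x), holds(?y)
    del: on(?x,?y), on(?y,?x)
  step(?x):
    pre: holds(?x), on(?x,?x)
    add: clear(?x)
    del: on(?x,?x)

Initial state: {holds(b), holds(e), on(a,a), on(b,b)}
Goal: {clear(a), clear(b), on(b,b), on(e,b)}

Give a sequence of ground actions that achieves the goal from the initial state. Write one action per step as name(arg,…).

1. swap(b,e)  →  {holds(b), on(a,a), on(b,b), on(e,b)}
2. free(a,a)  →  {clear(a), holds(a), holds(b), on(b,b), on(e,b)}
3. free(b,b)  →  {clear(a), clear(b), holds(a), holds(b), on(e,b)}
4. tag(b,b)  →  {clear(a), clear(b), holds(a), holds(b), on(b,b), on(e,b)}

swap(b,e); free(a,a); free(b,b); tag(b,b)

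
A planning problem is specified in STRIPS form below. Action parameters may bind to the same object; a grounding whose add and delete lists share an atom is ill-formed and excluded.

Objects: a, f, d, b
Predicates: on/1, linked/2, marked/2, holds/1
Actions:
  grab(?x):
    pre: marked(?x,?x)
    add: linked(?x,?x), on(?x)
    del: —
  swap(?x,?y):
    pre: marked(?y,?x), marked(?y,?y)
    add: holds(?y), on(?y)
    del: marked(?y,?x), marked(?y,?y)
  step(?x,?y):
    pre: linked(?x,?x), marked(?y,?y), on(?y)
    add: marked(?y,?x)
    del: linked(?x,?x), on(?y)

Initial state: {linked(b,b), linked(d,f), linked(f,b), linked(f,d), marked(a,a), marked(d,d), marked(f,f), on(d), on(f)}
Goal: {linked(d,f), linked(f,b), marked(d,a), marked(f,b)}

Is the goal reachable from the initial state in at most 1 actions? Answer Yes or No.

1. grab(a)  →  {linked(a,a), linked(b,b), linked(d,f), linked(f,b), linked(f,d), marked(a,a), marked(d,d), marked(f,f), on(a), on(d), on(f)}
2. step(a,d)  →  {linked(b,b), linked(d,f), linked(f,b), linked(f,d), marked(a,a), marked(d,a), marked(d,d), marked(f,f), on(a), on(f)}
3. step(b,f)  →  {linked(d,f), linked(f,b), linked(f,d), marked(a,a), marked(d,a), marked(d,d), marked(f,b), marked(f,f), on(a)}
optimal plan length = 3; 3 > 1

No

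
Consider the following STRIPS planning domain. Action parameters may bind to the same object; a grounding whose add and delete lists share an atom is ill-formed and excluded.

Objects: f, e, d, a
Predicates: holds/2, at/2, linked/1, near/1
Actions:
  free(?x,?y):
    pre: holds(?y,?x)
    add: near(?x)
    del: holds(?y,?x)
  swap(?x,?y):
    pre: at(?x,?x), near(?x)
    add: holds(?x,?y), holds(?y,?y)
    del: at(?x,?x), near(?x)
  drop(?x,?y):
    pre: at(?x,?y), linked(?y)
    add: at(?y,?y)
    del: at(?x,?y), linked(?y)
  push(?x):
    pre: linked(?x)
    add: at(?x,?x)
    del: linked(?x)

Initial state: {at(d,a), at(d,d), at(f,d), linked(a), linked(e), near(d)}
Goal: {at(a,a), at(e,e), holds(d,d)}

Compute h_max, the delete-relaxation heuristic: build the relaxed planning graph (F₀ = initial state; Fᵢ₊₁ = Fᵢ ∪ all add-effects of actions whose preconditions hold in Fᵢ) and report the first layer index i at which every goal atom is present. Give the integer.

F0 = init (6 atoms)
F1 = F0 ∪ {at(a,a), at(e,e), holds(a,a), holds(d,a), holds(d,d), holds(d,e), holds(d,f), holds(e,e), holds(f,f)}  (15 atoms)
goal ⊆ F1  ⇒  h_max = 1

1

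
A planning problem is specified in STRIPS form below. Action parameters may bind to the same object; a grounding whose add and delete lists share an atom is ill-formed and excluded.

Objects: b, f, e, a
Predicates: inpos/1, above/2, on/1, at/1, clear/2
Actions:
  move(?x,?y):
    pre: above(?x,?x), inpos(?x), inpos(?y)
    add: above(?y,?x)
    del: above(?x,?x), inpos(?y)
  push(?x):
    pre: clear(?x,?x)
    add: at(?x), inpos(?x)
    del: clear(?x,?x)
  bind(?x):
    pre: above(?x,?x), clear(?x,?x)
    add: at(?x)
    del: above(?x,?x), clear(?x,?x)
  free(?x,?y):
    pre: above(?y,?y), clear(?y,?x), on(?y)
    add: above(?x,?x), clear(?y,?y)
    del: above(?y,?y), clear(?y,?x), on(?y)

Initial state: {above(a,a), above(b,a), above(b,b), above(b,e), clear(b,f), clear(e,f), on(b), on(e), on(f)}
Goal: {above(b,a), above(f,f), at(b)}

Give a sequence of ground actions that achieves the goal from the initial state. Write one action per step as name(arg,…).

1. free(f,b)  →  {above(a,a), above(b,a), above(b,e), above(f,f), clear(b,b), clear(e,f), on(e), on(f)}
2. push(b)  →  {above(a,a), above(b,a), above(b,e), above(f,f), at(b), clear(e,f), inpos(b), on(e), on(f)}

free(f,b); push(b)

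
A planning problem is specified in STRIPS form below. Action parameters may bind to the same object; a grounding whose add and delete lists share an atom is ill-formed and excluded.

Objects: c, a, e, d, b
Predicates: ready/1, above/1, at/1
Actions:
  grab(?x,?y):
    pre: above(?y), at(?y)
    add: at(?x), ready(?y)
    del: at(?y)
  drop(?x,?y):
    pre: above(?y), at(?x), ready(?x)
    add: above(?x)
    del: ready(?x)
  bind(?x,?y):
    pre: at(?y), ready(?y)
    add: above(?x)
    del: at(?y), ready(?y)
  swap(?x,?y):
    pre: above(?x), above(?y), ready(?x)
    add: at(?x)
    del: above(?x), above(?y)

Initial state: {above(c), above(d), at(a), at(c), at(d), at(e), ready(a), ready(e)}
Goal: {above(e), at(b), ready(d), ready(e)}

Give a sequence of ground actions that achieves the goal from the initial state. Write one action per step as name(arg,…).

1. grab(b,d)  →  {above(c), above(d), at(a), at(b), at(c), at(e), ready(a), ready(d), ready(e)}
2. bind(e,a)  →  {above(c), above(d), above(e), at(b), at(c), at(e), ready(d), ready(e)}

grab(b,d); bind(e,a)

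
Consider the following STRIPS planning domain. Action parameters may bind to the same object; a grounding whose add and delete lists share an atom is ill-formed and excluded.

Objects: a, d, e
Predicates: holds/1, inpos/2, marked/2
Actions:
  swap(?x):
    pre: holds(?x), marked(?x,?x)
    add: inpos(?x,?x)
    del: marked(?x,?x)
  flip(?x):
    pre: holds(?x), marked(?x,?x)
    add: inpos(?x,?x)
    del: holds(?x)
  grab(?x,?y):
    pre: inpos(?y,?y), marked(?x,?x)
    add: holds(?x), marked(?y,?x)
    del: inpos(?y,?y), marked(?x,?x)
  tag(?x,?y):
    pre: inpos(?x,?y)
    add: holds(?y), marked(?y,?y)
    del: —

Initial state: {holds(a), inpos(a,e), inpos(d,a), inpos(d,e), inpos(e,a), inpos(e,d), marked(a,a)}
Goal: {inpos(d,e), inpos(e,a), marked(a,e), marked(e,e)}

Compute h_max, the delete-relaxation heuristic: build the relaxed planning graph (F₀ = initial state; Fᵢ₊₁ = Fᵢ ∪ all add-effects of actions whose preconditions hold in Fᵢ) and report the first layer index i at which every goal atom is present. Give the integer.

2

F0 = init (7 atoms)
F1 = F0 ∪ {holds(d), holds(e), inpos(a,a), marked(d,d), marked(e,e)}  (12 atoms)
F2 = F1 ∪ {inpos(d,d), inpos(e,e), marked(a,d), marked(a,e)}  (16 atoms)
goal ⊆ F2  ⇒  h_max = 2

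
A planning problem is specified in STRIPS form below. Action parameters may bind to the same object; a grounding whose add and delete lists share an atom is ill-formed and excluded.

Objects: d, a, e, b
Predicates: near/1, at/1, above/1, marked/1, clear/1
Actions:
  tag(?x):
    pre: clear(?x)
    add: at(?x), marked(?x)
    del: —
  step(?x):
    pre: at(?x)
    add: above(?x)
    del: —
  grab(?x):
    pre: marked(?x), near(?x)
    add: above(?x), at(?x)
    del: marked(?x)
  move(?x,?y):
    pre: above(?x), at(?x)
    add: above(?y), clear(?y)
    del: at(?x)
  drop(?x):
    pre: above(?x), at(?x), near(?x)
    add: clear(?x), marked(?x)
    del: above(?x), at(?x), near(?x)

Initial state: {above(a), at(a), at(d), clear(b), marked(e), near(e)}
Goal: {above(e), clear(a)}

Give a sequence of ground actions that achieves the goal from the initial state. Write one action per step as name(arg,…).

1. grab(e)  →  {above(a), above(e), at(a), at(d), at(e), clear(b), near(e)}
2. move(a,a)  →  {above(a), above(e), at(d), at(e), clear(a), clear(b), near(e)}

grab(e); move(a,a)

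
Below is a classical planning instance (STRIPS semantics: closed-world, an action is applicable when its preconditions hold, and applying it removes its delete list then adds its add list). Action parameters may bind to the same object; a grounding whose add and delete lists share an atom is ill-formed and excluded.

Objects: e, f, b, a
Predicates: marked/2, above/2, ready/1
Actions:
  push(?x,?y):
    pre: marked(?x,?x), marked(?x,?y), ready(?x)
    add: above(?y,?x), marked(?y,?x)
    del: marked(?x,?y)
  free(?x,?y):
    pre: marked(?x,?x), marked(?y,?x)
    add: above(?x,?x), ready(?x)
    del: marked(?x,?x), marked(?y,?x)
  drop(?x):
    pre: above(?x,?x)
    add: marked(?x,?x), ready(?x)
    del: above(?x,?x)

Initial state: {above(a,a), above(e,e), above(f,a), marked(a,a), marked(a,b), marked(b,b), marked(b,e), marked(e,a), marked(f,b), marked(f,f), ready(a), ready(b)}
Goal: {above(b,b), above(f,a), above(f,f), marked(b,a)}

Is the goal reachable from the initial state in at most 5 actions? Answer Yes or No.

1. push(a,b)  →  {above(a,a), above(b,a), above(e,e), above(f,a), marked(a,a), marked(b,a), marked(b,b), marked(b,e), marked(e,a), marked(f,b), marked(f,f), ready(a), ready(b)}
2. free(f,f)  →  {above(a,a), above(b,a), above(e,e), above(f,a), above(f,f), marked(a,a), marked(b,a), marked(b,b), marked(b,e), marked(e,a), marked(f,b), ready(a), ready(b), ready(f)}
3. free(b,f)  →  {above(a,a), above(b,a), above(b,b), above(e,e), above(f,a), above(f,f), marked(a,a), marked(b,a), marked(b,e), marked(e,a), ready(a), ready(b), ready(f)}
optimal plan length = 3; 3 ≤ 5

Yes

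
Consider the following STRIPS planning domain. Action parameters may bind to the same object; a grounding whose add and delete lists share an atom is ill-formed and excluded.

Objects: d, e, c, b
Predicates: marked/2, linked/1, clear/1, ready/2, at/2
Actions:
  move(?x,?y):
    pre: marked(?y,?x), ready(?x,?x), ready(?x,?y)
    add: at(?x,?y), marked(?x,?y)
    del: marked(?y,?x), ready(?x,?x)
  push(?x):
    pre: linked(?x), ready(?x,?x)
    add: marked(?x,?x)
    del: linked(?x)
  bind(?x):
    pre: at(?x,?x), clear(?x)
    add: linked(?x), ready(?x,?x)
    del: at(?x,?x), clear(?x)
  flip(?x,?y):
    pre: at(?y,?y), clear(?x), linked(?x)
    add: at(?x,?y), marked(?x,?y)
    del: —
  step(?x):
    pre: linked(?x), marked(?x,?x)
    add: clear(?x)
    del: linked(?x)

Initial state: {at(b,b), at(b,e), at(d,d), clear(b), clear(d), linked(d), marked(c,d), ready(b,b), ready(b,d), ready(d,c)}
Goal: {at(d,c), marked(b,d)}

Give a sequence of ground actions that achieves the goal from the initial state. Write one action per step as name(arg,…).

1. flip(d,b)  →  {at(b,b), at(b,e), at(d,b), at(d,d), clear(b), clear(d), linked(d), marked(c,d), marked(d,b), ready(b,b), ready(b,d), ready(d,c)}
2. move(b,d)  →  {at(b,b), at(b,d), at(b,e), at(d,b), at(d,d), clear(b), clear(d), linked(d), marked(b,d), marked(c,d), ready(b,d), ready(d,c)}
3. bind(d)  →  {at(b,b), at(b,d), at(b,e), at(d,b), clear(b), linked(d), marked(b,d), marked(c,d), ready(b,d), ready(d,c), ready(d,d)}
4. move(d,c)  →  {at(b,b), at(b,d), at(b,e), at(d,b), at(d,c), clear(b), linked(d), marked(b,d), marked(d,c), ready(b,d), ready(d,c)}

flip(d,b); move(b,d); bind(d); move(d,c)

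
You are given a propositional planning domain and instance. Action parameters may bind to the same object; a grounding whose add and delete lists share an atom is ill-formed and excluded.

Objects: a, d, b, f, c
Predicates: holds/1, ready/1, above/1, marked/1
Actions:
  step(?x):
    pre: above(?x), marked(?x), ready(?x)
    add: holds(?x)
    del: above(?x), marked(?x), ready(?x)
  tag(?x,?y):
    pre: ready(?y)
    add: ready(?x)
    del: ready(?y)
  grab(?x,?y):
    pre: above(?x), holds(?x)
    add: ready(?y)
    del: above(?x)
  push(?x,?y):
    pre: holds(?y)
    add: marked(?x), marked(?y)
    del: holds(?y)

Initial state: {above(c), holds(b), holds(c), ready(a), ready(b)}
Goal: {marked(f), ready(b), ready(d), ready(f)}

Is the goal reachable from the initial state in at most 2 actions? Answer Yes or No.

No

1. tag(d,a)  →  {above(c), holds(b), holds(c), ready(b), ready(d)}
2. grab(c,f)  →  {holds(b), holds(c), ready(b), ready(d), ready(f)}
3. push(f,b)  →  {holds(c), marked(b), marked(f), ready(b), ready(d), ready(f)}
optimal plan length = 3; 3 > 2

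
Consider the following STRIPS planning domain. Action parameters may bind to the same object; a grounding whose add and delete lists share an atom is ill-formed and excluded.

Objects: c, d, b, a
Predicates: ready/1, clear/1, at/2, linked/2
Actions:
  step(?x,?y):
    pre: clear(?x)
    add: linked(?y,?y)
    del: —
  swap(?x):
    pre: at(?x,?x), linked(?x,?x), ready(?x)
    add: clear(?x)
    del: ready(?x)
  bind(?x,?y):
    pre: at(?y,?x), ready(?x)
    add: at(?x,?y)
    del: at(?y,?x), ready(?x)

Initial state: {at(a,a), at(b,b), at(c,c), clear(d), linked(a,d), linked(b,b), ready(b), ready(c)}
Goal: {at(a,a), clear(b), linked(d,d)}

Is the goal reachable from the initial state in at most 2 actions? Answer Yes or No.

Yes

1. step(d,d)  →  {at(a,a), at(b,b), at(c,c), clear(d), linked(a,d), linked(b,b), linked(d,d), ready(b), ready(c)}
2. swap(b)  →  {at(a,a), at(b,b), at(c,c), clear(b), clear(d), linked(a,d), linked(b,b), linked(d,d), ready(c)}
optimal plan length = 2; 2 ≤ 2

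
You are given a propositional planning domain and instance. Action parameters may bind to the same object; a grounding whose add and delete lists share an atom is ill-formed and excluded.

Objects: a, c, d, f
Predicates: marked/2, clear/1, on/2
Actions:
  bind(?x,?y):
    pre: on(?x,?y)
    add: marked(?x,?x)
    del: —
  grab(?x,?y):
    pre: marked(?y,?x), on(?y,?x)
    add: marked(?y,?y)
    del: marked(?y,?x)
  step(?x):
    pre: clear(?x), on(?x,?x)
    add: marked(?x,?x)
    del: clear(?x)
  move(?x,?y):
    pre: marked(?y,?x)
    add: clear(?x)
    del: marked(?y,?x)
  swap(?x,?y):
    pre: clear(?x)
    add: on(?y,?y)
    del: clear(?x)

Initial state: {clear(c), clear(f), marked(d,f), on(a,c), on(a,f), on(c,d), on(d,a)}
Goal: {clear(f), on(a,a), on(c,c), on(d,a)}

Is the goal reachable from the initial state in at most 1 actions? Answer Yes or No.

No

1. swap(c,a)  →  {clear(f), marked(d,f), on(a,a), on(a,c), on(a,f), on(c,d), on(d,a)}
2. swap(f,c)  →  {marked(d,f), on(a,a), on(a,c), on(a,f), on(c,c), on(c,d), on(d,a)}
3. move(f,d)  →  {clear(f), on(a,a), on(a,c), on(a,f), on(c,c), on(c,d), on(d,a)}
optimal plan length = 3; 3 > 1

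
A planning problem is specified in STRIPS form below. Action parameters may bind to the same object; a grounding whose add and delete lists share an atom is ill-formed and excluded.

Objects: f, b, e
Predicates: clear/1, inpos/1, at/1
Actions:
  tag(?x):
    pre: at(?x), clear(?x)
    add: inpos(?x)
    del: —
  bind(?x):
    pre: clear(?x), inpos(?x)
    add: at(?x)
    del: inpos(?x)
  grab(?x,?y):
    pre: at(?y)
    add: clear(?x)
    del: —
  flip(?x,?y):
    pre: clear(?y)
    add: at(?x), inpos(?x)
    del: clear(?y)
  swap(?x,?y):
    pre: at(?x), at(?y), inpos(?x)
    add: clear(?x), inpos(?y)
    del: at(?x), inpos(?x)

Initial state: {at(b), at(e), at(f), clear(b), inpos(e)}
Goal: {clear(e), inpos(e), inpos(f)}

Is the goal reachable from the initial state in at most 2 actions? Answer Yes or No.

1. grab(e,f)  →  {at(b), at(e), at(f), clear(b), clear(e), inpos(e)}
2. flip(f,b)  →  {at(b), at(e), at(f), clear(e), inpos(e), inpos(f)}
optimal plan length = 2; 2 ≤ 2

Yes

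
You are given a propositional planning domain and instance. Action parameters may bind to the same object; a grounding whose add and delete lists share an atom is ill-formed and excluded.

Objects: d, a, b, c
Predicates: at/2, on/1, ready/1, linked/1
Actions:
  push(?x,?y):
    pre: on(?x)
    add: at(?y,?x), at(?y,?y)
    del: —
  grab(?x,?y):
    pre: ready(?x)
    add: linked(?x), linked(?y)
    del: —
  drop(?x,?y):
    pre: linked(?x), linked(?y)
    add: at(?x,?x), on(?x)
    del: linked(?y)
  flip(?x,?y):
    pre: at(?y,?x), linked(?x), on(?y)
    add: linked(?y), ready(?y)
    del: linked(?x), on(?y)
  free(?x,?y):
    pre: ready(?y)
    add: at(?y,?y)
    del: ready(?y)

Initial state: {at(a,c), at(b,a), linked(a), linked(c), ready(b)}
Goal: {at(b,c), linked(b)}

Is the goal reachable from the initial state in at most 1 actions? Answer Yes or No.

1. grab(b,d)  →  {at(a,c), at(b,a), linked(a), linked(b), linked(c), linked(d), ready(b)}
2. drop(c,d)  →  {at(a,c), at(b,a), at(c,c), linked(a), linked(b), linked(c), on(c), ready(b)}
3. push(c,b)  →  {at(a,c), at(b,a), at(b,b), at(b,c), at(c,c), linked(a), linked(b), linked(c), on(c), ready(b)}
optimal plan length = 3; 3 > 1

No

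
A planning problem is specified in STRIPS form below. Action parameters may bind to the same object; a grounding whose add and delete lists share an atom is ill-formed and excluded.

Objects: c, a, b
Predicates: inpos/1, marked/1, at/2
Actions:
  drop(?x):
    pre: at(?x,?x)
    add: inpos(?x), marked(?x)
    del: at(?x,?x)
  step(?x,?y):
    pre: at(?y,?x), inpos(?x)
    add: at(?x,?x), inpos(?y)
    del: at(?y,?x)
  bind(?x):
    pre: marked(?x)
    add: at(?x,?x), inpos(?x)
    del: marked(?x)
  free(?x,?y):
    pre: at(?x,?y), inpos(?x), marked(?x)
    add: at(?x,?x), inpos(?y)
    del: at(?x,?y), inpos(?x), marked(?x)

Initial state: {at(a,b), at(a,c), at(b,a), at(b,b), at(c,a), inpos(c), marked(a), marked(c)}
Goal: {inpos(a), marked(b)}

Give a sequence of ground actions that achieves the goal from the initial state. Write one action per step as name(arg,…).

1. drop(b)  →  {at(a,b), at(a,c), at(b,a), at(c,a), inpos(b), inpos(c), marked(a), marked(b), marked(c)}
2. step(c,a)  →  {at(a,b), at(b,a), at(c,a), at(c,c), inpos(a), inpos(b), inpos(c), marked(a), marked(b), marked(c)}

drop(b); step(c,a)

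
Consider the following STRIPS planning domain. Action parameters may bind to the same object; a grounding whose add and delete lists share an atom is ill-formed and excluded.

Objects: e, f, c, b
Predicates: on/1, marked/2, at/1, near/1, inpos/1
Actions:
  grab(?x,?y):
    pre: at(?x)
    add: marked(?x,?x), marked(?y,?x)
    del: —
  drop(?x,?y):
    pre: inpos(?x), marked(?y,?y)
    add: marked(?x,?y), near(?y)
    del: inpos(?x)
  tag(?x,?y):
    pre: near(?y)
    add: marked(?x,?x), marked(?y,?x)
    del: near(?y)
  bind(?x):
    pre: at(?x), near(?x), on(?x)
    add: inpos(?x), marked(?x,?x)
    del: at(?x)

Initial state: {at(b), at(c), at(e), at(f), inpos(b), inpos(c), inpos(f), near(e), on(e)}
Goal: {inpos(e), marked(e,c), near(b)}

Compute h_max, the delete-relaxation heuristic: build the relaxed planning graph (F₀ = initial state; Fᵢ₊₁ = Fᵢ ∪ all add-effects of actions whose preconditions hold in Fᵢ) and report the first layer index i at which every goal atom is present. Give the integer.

2

F0 = init (9 atoms)
F1 = F0 ∪ {inpos(e), marked(b,b), marked(b,c), marked(b,e), marked(b,f), marked(c,b), marked(c,c), marked(c,e), marked(c,f), marked(e,b), marked(e,c), marked(e,e), marked(e,f), marked(f,b), marked(f,c), marked(f,e), marked(f,f)}  (26 atoms)
F2 = F1 ∪ {near(b), near(c), near(f)}  (29 atoms)
goal ⊆ F2  ⇒  h_max = 2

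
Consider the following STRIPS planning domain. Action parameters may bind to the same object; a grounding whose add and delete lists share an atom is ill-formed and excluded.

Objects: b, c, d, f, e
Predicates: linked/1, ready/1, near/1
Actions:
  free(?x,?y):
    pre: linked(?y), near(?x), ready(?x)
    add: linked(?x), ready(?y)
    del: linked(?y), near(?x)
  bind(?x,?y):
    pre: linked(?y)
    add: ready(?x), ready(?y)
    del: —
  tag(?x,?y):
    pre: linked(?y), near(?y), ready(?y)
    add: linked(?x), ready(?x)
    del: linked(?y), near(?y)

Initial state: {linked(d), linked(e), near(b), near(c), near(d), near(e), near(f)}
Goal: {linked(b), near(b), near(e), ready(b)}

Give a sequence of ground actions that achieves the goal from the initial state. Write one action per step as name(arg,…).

bind(b,d); tag(b,d)

1. bind(b,d)  →  {linked(d), linked(e), near(b), near(c), near(d), near(e), near(f), ready(b), ready(d)}
2. tag(b,d)  →  {linked(b), linked(e), near(b), near(c), near(e), near(f), ready(b), ready(d)}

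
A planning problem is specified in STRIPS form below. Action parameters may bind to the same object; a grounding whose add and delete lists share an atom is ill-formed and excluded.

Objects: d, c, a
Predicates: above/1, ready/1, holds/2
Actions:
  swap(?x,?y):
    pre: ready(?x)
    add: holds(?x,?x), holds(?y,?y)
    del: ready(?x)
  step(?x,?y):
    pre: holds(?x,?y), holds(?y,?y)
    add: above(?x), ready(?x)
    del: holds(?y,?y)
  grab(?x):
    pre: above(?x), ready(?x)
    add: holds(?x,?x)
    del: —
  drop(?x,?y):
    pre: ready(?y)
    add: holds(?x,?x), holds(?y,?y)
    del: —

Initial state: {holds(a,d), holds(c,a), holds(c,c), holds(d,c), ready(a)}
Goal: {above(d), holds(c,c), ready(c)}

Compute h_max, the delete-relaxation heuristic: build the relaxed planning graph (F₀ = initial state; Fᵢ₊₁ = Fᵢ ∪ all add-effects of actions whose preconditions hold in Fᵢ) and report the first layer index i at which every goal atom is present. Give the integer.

F0 = init (5 atoms)
F1 = F0 ∪ {above(c), above(d), holds(a,a), holds(d,d), ready(c), ready(d)}  (11 atoms)
goal ⊆ F1  ⇒  h_max = 1

1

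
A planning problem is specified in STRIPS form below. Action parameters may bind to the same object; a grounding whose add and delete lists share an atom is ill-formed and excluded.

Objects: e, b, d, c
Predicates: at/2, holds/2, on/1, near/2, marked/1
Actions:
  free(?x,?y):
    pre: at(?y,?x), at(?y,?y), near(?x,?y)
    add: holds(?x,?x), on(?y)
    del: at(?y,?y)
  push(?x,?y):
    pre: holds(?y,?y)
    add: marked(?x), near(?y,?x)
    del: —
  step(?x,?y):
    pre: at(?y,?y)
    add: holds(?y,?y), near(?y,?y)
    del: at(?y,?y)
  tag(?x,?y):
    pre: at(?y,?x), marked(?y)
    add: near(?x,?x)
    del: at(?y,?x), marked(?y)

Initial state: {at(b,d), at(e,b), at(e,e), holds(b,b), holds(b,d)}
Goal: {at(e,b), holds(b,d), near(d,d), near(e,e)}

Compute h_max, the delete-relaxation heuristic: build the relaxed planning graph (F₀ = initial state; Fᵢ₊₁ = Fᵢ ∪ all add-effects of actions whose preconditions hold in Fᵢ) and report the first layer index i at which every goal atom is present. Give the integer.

F0 = init (5 atoms)
F1 = F0 ∪ {holds(e,e), marked(b), marked(c), marked(d), marked(e), near(b,b), near(b,c), near(b,d), near(b,e), near(e,e)}  (15 atoms)
F2 = F1 ∪ {near(d,d), near(e,b), near(e,c), near(e,d), on(e)}  (20 atoms)
goal ⊆ F2  ⇒  h_max = 2

2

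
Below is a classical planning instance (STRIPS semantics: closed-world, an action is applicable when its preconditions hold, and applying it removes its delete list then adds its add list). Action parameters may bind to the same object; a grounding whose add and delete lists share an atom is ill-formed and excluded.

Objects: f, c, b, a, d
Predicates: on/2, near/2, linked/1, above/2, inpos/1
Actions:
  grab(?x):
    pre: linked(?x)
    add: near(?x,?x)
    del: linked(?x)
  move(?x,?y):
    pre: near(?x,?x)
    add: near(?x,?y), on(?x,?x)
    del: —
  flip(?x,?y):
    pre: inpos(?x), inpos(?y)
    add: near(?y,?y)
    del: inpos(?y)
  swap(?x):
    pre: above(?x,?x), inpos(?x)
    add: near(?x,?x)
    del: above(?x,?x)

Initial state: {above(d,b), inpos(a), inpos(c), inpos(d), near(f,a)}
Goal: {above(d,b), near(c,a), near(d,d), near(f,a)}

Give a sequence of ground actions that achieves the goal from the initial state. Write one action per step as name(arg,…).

1. flip(c,c)  →  {above(d,b), inpos(a), inpos(d), near(c,c), near(f,a)}
2. move(c,a)  →  {above(d,b), inpos(a), inpos(d), near(c,a), near(c,c), near(f,a), on(c,c)}
3. flip(a,d)  →  {above(d,b), inpos(a), near(c,a), near(c,c), near(d,d), near(f,a), on(c,c)}

flip(c,c); move(c,a); flip(a,d)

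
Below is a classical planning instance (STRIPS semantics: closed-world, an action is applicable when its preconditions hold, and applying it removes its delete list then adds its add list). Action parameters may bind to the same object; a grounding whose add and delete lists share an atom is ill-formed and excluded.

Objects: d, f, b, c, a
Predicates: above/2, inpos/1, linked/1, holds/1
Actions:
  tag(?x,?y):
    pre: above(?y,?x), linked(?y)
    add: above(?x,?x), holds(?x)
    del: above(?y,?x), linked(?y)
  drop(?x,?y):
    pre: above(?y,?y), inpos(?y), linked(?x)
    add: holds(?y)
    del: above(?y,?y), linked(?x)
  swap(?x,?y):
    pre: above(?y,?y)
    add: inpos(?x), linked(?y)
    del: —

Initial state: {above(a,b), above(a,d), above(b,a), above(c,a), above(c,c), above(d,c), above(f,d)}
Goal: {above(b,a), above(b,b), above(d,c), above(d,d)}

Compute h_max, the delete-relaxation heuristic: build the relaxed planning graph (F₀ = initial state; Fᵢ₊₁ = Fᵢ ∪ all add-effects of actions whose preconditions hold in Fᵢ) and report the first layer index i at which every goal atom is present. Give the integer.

F0 = init (7 atoms)
F1 = F0 ∪ {inpos(a), inpos(b), inpos(c), inpos(d), inpos(f), linked(c)}  (13 atoms)
F2 = F1 ∪ {above(a,a), holds(a), holds(c)}  (16 atoms)
F3 = F2 ∪ {linked(a)}  (17 atoms)
F4 = F3 ∪ {above(b,b), above(d,d), holds(b), holds(d)}  (21 atoms)
goal ⊆ F4  ⇒  h_max = 4

4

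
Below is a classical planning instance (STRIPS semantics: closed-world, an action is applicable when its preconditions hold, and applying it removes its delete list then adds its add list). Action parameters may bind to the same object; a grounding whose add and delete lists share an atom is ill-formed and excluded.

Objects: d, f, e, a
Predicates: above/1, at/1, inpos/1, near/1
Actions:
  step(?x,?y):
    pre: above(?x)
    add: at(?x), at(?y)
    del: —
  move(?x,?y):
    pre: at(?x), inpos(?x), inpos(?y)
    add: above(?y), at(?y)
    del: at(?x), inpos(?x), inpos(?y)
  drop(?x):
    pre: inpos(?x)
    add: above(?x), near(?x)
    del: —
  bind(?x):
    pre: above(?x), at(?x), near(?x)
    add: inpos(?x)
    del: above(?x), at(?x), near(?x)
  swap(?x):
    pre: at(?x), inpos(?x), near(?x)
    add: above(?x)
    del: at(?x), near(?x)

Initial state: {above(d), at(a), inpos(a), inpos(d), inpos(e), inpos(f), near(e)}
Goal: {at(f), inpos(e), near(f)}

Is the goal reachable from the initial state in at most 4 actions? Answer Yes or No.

Yes

1. step(d,f)  →  {above(d), at(a), at(d), at(f), inpos(a), inpos(d), inpos(e), inpos(f), near(e)}
2. drop(f)  →  {above(d), above(f), at(a), at(d), at(f), inpos(a), inpos(d), inpos(e), inpos(f), near(e), near(f)}
optimal plan length = 2; 2 ≤ 4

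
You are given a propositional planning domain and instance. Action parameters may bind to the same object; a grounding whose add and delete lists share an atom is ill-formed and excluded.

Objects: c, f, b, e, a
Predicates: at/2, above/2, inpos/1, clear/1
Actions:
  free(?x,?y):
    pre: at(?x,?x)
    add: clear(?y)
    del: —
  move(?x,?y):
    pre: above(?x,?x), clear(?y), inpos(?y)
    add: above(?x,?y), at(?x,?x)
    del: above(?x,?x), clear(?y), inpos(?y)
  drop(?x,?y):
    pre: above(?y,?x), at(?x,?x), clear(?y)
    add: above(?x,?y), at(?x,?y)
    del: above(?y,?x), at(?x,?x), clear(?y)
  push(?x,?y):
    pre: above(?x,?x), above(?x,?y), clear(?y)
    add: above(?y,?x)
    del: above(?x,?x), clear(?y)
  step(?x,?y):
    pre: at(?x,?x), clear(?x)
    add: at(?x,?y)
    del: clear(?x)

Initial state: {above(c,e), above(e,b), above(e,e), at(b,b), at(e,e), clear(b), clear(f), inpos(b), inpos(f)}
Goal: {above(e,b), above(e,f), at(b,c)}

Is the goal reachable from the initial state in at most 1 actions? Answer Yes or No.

No

1. move(e,f)  →  {above(c,e), above(e,b), above(e,f), at(b,b), at(e,e), clear(b), inpos(b)}
2. step(b,c)  →  {above(c,e), above(e,b), above(e,f), at(b,b), at(b,c), at(e,e), inpos(b)}
optimal plan length = 2; 2 > 1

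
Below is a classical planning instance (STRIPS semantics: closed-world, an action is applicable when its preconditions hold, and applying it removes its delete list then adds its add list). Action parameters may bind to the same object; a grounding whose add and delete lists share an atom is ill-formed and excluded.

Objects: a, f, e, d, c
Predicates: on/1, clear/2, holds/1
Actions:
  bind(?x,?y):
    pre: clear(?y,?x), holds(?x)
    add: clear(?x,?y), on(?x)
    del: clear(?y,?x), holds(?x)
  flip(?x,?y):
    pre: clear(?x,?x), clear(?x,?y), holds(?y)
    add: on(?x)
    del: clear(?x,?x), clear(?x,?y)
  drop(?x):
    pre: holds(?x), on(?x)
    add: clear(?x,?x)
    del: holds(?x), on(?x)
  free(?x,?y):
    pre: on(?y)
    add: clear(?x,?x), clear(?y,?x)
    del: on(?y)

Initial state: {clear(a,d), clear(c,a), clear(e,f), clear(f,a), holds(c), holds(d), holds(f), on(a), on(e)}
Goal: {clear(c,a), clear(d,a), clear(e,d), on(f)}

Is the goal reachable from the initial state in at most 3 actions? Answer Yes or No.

Yes

1. bind(f,e)  →  {clear(a,d), clear(c,a), clear(f,a), clear(f,e), holds(c), holds(d), on(a), on(e), on(f)}
2. bind(d,a)  →  {clear(c,a), clear(d,a), clear(f,a), clear(f,e), holds(c), on(a), on(d), on(e), on(f)}
3. free(d,e)  →  {clear(c,a), clear(d,a), clear(d,d), clear(e,d), clear(f,a), clear(f,e), holds(c), on(a), on(d), on(f)}
optimal plan length = 3; 3 ≤ 3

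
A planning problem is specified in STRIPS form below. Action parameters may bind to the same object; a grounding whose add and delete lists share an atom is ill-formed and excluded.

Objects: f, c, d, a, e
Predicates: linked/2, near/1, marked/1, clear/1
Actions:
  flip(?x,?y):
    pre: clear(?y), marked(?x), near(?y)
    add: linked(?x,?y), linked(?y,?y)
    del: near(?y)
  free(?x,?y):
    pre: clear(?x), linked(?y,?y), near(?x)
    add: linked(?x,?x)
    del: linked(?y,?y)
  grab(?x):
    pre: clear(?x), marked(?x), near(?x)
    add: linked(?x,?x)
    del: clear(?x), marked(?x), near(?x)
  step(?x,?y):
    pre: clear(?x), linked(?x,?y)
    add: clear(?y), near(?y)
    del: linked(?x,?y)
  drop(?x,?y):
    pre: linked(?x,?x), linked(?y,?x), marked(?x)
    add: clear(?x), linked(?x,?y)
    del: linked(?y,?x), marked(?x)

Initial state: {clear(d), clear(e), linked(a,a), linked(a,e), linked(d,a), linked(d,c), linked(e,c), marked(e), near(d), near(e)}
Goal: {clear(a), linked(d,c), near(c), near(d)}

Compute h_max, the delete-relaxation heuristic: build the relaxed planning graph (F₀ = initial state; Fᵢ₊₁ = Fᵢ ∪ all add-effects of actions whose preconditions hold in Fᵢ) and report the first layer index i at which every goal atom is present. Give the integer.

1

F0 = init (10 atoms)
F1 = F0 ∪ {clear(a), clear(c), linked(d,d), linked(e,d), linked(e,e), near(a), near(c)}  (17 atoms)
goal ⊆ F1  ⇒  h_max = 1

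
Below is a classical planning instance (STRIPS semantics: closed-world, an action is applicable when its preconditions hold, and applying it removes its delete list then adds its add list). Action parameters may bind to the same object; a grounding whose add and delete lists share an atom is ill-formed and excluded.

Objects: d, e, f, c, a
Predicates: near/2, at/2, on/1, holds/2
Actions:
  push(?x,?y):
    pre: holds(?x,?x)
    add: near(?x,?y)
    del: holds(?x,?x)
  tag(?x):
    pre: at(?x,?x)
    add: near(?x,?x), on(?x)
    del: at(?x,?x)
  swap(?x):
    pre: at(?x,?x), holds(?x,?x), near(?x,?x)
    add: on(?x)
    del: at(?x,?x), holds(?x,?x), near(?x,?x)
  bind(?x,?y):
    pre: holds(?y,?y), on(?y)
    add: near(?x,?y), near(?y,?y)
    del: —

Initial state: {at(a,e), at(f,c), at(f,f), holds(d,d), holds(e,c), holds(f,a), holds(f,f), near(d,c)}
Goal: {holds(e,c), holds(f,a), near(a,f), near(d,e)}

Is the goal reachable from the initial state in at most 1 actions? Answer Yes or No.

No

1. push(d,e)  →  {at(a,e), at(f,c), at(f,f), holds(e,c), holds(f,a), holds(f,f), near(d,c), near(d,e)}
2. tag(f)  →  {at(a,e), at(f,c), holds(e,c), holds(f,a), holds(f,f), near(d,c), near(d,e), near(f,f), on(f)}
3. bind(a,f)  →  {at(a,e), at(f,c), holds(e,c), holds(f,a), holds(f,f), near(a,f), near(d,c), near(d,e), near(f,f), on(f)}
optimal plan length = 3; 3 > 1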